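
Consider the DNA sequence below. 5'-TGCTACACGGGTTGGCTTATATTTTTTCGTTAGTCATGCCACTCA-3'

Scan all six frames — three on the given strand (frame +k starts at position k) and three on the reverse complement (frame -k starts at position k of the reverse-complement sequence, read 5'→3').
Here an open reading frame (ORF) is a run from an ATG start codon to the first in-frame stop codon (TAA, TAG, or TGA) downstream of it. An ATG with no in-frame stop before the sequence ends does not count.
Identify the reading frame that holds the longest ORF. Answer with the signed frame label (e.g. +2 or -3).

Reverse complement (5'→3'): TGAGTGGCATGACTAACGAAAAAATATAAGCCAACCCGTGTAGCA
Frame +1: TGC TAC ACG GGT TGG CTT ATA TTT TTT CGT TAG TCA TGC CAC TCA — no ATG→stop ORF.
Frame +2: GCT ACA CGG GTT GGC TTA TAT TTT TTC GTT AGT CAT GCC ACT — no ATG→stop ORF.
Frame +3: CTA CAC GGG TTG GCT TAT ATT TTT TCG TTA GTC ATG CCA CTC — no ATG→stop ORF.
Frame -1: TGA GTG GCA TGA CTA ACG AAA AAA TAT AAG CCA ACC CGT GTA GCA — no ATG→stop ORF.
Frame -2: GAG TGG CAT GAC TAA CGA AAA AAT ATA AGC CAA CCC GTG TAG — no ATG→stop ORF.
Frame -3: AGT GGC ATG ACT AAC GAA AAA ATA TAA GCC AAC CCG TGT AGC — ATG at 9, stop TAA at 27 → 21 nt.
Longest ORF is 21 nt in frame -3 (positions 9–29).

-3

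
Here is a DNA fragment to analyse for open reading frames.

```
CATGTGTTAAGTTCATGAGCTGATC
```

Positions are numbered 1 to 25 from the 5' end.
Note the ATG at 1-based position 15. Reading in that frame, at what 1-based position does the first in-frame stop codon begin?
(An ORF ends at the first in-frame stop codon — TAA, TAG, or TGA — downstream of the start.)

Codons from position 15: ATG (15–17), AGC (18–20), TGA (21–23).
TGA is a stop codon; it begins at position 21.

21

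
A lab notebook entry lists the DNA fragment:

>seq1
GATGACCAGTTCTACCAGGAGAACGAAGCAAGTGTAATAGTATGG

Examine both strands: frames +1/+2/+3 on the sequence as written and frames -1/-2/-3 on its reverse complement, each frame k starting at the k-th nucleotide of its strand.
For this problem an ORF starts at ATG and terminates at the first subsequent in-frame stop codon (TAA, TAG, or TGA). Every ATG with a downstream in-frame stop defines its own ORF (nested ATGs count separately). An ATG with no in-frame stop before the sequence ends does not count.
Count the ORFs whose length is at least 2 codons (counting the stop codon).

Reverse complement (5'→3'): CCATACTATTACACTTGCTTCGTTCTCCTGGTAGAACTGGTCATC
Frame +1: GAT GAC CAG TTC TAC CAG GAG AAC GAA GCA AGT GTA ATA GTA TGG — no ATG→stop ORF.
Frame +2: ATG ACC AGT TCT ACC AGG AGA ACG AAG CAA GTG TAA TAG TAT — ATG at 2, stop TAA at 35 → 36 nt.
Frame +3: TGA CCA GTT CTA CCA GGA GAA CGA AGC AAG TGT AAT AGT ATG — no ATG→stop ORF.
Frame -1: CCA TAC TAT TAC ACT TGC TTC GTT CTC CTG GTA GAA CTG GTC ATC — no ATG→stop ORF.
Frame -2: CAT ACT ATT ACA CTT GCT TCG TTC TCC TGG TAG AAC TGG TCA — no ATG→stop ORF.
Frame -3: ATA CTA TTA CAC TTG CTT CGT TCT CCT GGT AGA ACT GGT CAT — no ATG→stop ORF.
ORFs ≥ 2 codons: frame +2 2–37 (12 codons). Count = 1.

1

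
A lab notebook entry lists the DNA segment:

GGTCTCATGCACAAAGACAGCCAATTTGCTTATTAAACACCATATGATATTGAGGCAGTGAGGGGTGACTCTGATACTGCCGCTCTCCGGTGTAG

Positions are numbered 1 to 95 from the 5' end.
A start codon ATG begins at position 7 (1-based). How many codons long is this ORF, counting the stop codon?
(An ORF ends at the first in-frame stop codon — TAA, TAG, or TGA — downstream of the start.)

Codons from position 7: ATG (7–9), CAC (10–12), AAA (13–15), GAC (16–18), AGC (19–21), CAA (22–24), TTT (25–27), GCT (28–30), TAT (31–33), TAA (34–36).
TAA is the first in-frame stop; that's 10 codons including the stop.

10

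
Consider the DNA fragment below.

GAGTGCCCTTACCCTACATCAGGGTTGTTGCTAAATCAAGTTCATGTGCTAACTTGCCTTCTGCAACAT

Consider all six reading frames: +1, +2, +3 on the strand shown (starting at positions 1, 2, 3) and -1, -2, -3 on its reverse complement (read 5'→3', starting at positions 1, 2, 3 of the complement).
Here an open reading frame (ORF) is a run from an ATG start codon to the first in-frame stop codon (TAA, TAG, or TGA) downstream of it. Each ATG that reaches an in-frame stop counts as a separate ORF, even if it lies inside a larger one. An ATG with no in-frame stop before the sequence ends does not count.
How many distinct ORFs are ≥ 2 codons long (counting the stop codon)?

Reverse complement (5'→3'): ATGTTGCAGAAGGCAAGTTAGCACATGAACTTGATTTAGCAACAACCCTGATGTAGGGTAAGGGCACTC
Frame +1: GAG TGC CCT TAC CCT ACA TCA GGG TTG TTG CTA AAT CAA GTT CAT GTG CTA ACT TGC CTT CTG CAA CAT — no ATG→stop ORF.
Frame +2: AGT GCC CTT ACC CTA CAT CAG GGT TGT TGC TAA ATC AAG TTC ATG TGC TAA CTT GCC TTC TGC AAC — ATG at 44, stop TAA at 50 → 9 nt.
Frame +3: GTG CCC TTA CCC TAC ATC AGG GTT GTT GCT AAA TCA AGT TCA TGT GCT AAC TTG CCT TCT GCA ACA — no ATG→stop ORF.
Frame -1: ATG TTG CAG AAG GCA AGT TAG CAC ATG AAC TTG ATT TAG CAA CAA CCC TGA TGT AGG GTA AGG GCA CTC — ATG at 1, stop TAG at 19 → 21 nt; ATG at 25, stop TAG at 37 → 15 nt.
Frame -2: TGT TGC AGA AGG CAA GTT AGC ACA TGA ACT TGA TTT AGC AAC AAC CCT GAT GTA GGG TAA GGG CAC — no ATG→stop ORF.
Frame -3: GTT GCA GAA GGC AAG TTA GCA CAT GAA CTT GAT TTA GCA ACA ACC CTG ATG TAG GGT AAG GGC ACT — ATG at 51, stop TAG at 54 → 6 nt.
ORFs ≥ 2 codons: frame +2 44–52 (3 codons), frame -1 1–21 (7 codons), frame -1 25–39 (5 codons), frame -3 51–56 (2 codons). Count = 4.

4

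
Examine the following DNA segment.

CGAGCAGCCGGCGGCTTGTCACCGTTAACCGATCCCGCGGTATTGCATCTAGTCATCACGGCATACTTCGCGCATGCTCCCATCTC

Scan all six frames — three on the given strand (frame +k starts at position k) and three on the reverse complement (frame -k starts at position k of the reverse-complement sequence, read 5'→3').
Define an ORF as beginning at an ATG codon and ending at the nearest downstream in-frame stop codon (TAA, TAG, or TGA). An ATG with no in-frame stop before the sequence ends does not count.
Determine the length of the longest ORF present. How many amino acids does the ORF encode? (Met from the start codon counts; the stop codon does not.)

Reverse complement (5'→3'): GAGATGGGAGCATGCGCGAAGTATGCCGTGATGACTAGATGCAATACCGCGGGATCGGTTAACGGTGACAAGCCGCCGGCTGCTCG
Frame +1: CGA GCA GCC GGC GGC TTG TCA CCG TTA ACC GAT CCC GCG GTA TTG CAT CTA GTC ATC ACG GCA TAC TTC GCG CAT GCT CCC ATC — no ATG→stop ORF.
Frame +2: GAG CAG CCG GCG GCT TGT CAC CGT TAA CCG ATC CCG CGG TAT TGC ATC TAG TCA TCA CGG CAT ACT TCG CGC ATG CTC CCA TCT — no ATG→stop ORF.
Frame +3: AGC AGC CGG CGG CTT GTC ACC GTT AAC CGA TCC CGC GGT ATT GCA TCT AGT CAT CAC GGC ATA CTT CGC GCA TGC TCC CAT CTC — no ATG→stop ORF.
Frame -1: GAG ATG GGA GCA TGC GCG AAG TAT GCC GTG ATG ACT AGA TGC AAT ACC GCG GGA TCG GTT AAC GGT GAC AAG CCG CCG GCT GCT — no ATG→stop ORF.
Frame -2: AGA TGG GAG CAT GCG CGA AGT ATG CCG TGA TGA CTA GAT GCA ATA CCG CGG GAT CGG TTA ACG GTG ACA AGC CGC CGG CTG CTC — ATG at 23, stop TGA at 29 → 9 nt.
Frame -3: GAT GGG AGC ATG CGC GAA GTA TGC CGT GAT GAC TAG ATG CAA TAC CGC GGG ATC GGT TAA CGG TGA CAA GCC GCC GGC TGC TCG — ATG at 12, stop TAG at 36 → 27 nt; ATG at 39, stop TAA at 60 → 24 nt.
Longest: frame -3, positions 12–38, 27 nt = 9 codons = 8 aa. → 8 amino acids.

8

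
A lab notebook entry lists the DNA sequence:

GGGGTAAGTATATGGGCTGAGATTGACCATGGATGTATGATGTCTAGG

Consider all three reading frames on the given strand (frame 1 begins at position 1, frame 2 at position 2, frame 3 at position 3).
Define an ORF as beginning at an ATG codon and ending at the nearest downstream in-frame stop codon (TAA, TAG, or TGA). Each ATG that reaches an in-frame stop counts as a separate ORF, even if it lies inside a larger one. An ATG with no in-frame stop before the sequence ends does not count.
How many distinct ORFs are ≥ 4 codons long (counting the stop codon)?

Frame 1: GGG GTA AGT ATA TGG GCT GAG ATT GAC CAT GGA TGT ATG ATG TCT AGG — no ATG→stop ORF.
Frame 2: GGG TAA GTA TAT GGG CTG AGA TTG ACC ATG GAT GTA TGA TGT CTA — ATG at 29, stop TGA at 38 → 12 nt.
Frame 3: GGT AAG TAT ATG GGC TGA GAT TGA CCA TGG ATG TAT GAT GTC TAG — ATG at 12, stop TGA at 18 → 9 nt; ATG at 33, stop TAG at 45 → 15 nt.
ORFs ≥ 4 codons: frame 2 29–40 (4 codons), frame 3 33–47 (5 codons). Count = 2.

2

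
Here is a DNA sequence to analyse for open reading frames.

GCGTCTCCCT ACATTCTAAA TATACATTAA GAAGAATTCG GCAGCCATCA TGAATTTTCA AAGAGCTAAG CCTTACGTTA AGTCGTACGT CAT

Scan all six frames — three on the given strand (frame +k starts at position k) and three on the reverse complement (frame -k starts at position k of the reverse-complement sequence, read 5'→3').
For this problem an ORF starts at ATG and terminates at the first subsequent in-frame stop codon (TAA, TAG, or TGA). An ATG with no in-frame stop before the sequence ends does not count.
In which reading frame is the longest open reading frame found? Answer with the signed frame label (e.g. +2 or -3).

-1

Reverse complement (5'→3'): ATGACGTACGACTTAACGTAAGGCTTAGCTCTTTGAAAATTCATGATGGCTGCCGAATTCTTCTTAATGTATATTTAGAATGTAGGGAGACGC
Frame +1: GCG TCT CCC TAC ATT CTA AAT ATA CAT TAA GAA GAA TTC GGC AGC CAT CAT GAA TTT TCA AAG AGC TAA GCC TTA CGT TAA GTC GTA CGT CAT — no ATG→stop ORF.
Frame +2: CGT CTC CCT ACA TTC TAA ATA TAC ATT AAG AAG AAT TCG GCA GCC ATC ATG AAT TTT CAA AGA GCT AAG CCT TAC GTT AAG TCG TAC GTC — no ATG→stop ORF.
Frame +3: GTC TCC CTA CAT TCT AAA TAT ACA TTA AGA AGA ATT CGG CAG CCA TCA TGA ATT TTC AAA GAG CTA AGC CTT ACG TTA AGT CGT ACG TCA — no ATG→stop ORF.
Frame -1: ATG ACG TAC GAC TTA ACG TAA GGC TTA GCT CTT TGA AAA TTC ATG ATG GCT GCC GAA TTC TTC TTA ATG TAT ATT TAG AAT GTA GGG AGA CGC — ATG at 1, stop TAA at 19 → 21 nt; ATG at 43, stop TAG at 76 → 36 nt; ATG at 46, stop TAG at 76 → 33 nt; ATG at 67, stop TAG at 76 → 12 nt.
Frame -2: TGA CGT ACG ACT TAA CGT AAG GCT TAG CTC TTT GAA AAT TCA TGA TGG CTG CCG AAT TCT TCT TAA TGT ATA TTT AGA ATG TAG GGA GAC — ATG at 80, stop TAG at 83 → 6 nt.
Frame -3: GAC GTA CGA CTT AAC GTA AGG CTT AGC TCT TTG AAA ATT CAT GAT GGC TGC CGA ATT CTT CTT AAT GTA TAT TTA GAA TGT AGG GAG ACG — no ATG→stop ORF.
Longest ORF is 36 nt in frame -1 (positions 43–78).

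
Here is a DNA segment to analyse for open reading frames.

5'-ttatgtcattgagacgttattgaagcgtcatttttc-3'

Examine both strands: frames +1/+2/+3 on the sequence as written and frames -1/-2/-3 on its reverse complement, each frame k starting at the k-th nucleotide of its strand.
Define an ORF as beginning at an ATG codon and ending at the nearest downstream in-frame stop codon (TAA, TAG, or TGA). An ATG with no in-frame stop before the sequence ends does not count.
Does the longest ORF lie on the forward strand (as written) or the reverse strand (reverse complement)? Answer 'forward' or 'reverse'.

Reverse complement (5'→3'): GAAAAATGACGCTTCAATAACGTCTCAATGACATAA
Frame +1: TTA TGT CAT TGA GAC GTT ATT GAA GCG TCA TTT TTC — no ATG→stop ORF.
Frame +2: TAT GTC ATT GAG ACG TTA TTG AAG CGT CAT TTT — no ATG→stop ORF.
Frame +3: ATG TCA TTG AGA CGT TAT TGA AGC GTC ATT TTT — ATG at 3, stop TGA at 21 → 21 nt.
Frame -1: GAA AAA TGA CGC TTC AAT AAC GTC TCA ATG ACA TAA — ATG at 28, stop TAA at 34 → 9 nt.
Frame -2: AAA AAT GAC GCT TCA ATA ACG TCT CAA TGA CAT — no ATG→stop ORF.
Frame -3: AAA ATG ACG CTT CAA TAA CGT CTC AAT GAC ATA — ATG at 6, stop TAA at 18 → 15 nt.
Forward-strand max 21 nt; reverse-strand max 15 nt. The forward strand has the longer ORF.

forward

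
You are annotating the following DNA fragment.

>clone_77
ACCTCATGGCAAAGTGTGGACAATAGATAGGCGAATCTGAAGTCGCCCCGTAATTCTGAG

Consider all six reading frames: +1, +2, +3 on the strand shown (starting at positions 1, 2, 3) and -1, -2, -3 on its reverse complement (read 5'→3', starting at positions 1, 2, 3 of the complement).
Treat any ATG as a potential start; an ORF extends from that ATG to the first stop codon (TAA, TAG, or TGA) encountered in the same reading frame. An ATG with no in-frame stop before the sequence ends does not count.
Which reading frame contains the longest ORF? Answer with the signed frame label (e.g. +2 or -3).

+3

Reverse complement (5'→3'): CTCAGAATTACGGGGCGACTTCAGATTCGCCTATCTATTGTCCACACTTTGCCATGAGGT
Frame +1: ACC TCA TGG CAA AGT GTG GAC AAT AGA TAG GCG AAT CTG AAG TCG CCC CGT AAT TCT GAG — no ATG→stop ORF.
Frame +2: CCT CAT GGC AAA GTG TGG ACA ATA GAT AGG CGA ATC TGA AGT CGC CCC GTA ATT CTG — no ATG→stop ORF.
Frame +3: CTC ATG GCA AAG TGT GGA CAA TAG ATA GGC GAA TCT GAA GTC GCC CCG TAA TTC TGA — ATG at 6, stop TAG at 24 → 21 nt.
Frame -1: CTC AGA ATT ACG GGG CGA CTT CAG ATT CGC CTA TCT ATT GTC CAC ACT TTG CCA TGA GGT — no ATG→stop ORF.
Frame -2: TCA GAA TTA CGG GGC GAC TTC AGA TTC GCC TAT CTA TTG TCC ACA CTT TGC CAT GAG — no ATG→stop ORF.
Frame -3: CAG AAT TAC GGG GCG ACT TCA GAT TCG CCT ATC TAT TGT CCA CAC TTT GCC ATG AGG — no ATG→stop ORF.
Longest ORF is 21 nt in frame +3 (positions 6–26).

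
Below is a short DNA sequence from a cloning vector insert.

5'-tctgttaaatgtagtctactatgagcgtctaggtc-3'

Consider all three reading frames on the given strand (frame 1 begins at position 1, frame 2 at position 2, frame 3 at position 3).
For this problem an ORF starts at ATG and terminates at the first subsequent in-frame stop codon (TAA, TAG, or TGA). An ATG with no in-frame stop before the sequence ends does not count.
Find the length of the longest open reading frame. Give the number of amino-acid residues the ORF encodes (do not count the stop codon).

Frame 1: TCT GTT AAA TGT AGT CTA CTA TGA GCG TCT AGG — no ATG→stop ORF.
Frame 2: CTG TTA AAT GTA GTC TAC TAT GAG CGT CTA GGT — no ATG→stop ORF.
Frame 3: TGT TAA ATG TAG TCT ACT ATG AGC GTC TAG GTC — ATG at 9, stop TAG at 12 → 6 nt; ATG at 21, stop TAG at 30 → 12 nt.
Longest: frame 3, positions 21–32, 12 nt = 4 codons = 3 aa. → 3 amino acids.

3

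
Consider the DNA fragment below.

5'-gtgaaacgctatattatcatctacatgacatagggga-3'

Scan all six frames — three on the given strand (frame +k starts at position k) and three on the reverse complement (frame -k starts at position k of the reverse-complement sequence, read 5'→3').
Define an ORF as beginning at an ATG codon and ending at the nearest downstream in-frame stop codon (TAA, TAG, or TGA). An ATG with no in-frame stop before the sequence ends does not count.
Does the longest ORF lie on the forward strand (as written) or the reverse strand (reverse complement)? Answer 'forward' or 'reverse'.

reverse

Reverse complement (5'→3'): TCCCCTATGTCATGTAGATGATAATATAGCGTTTCAC
Frame +1: GTG AAA CGC TAT ATT ATC ATC TAC ATG ACA TAG GGG — ATG at 25, stop TAG at 31 → 9 nt.
Frame +2: TGA AAC GCT ATA TTA TCA TCT ACA TGA CAT AGG GGA — no ATG→stop ORF.
Frame +3: GAA ACG CTA TAT TAT CAT CTA CAT GAC ATA GGG — no ATG→stop ORF.
Frame -1: TCC CCT ATG TCA TGT AGA TGA TAA TAT AGC GTT TCA — ATG at 7, stop TGA at 19 → 15 nt.
Frame -2: CCC CTA TGT CAT GTA GAT GAT AAT ATA GCG TTT CAC — no ATG→stop ORF.
Frame -3: CCC TAT GTC ATG TAG ATG ATA ATA TAG CGT TTC — ATG at 12, stop TAG at 15 → 6 nt; ATG at 18, stop TAG at 27 → 12 nt.
Forward-strand max 9 nt; reverse-strand max 15 nt. The reverse strand has the longer ORF.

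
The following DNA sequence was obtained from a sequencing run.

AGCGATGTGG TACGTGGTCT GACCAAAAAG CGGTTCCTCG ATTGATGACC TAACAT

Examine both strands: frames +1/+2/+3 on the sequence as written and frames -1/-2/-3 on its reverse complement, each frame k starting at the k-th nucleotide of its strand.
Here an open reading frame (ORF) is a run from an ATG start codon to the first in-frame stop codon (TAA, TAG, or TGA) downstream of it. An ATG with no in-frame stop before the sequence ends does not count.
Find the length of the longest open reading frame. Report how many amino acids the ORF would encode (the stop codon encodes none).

Reverse complement (5'→3'): ATGTTAGGTCATCAATCGAGGAACCGCTTTTTGGTCAGACCACGTACCACATCGCT
Frame +1: AGC GAT GTG GTA CGT GGT CTG ACC AAA AAG CGG TTC CTC GAT TGA TGA CCT AAC — no ATG→stop ORF.
Frame +2: GCG ATG TGG TAC GTG GTC TGA CCA AAA AGC GGT TCC TCG ATT GAT GAC CTA ACA — ATG at 5, stop TGA at 20 → 18 nt.
Frame +3: CGA TGT GGT ACG TGG TCT GAC CAA AAA GCG GTT CCT CGA TTG ATG ACC TAA CAT — ATG at 45, stop TAA at 51 → 9 nt.
Frame -1: ATG TTA GGT CAT CAA TCG AGG AAC CGC TTT TTG GTC AGA CCA CGT ACC ACA TCG — no ATG→stop ORF.
Frame -2: TGT TAG GTC ATC AAT CGA GGA ACC GCT TTT TGG TCA GAC CAC GTA CCA CAT CGC — no ATG→stop ORF.
Frame -3: GTT AGG TCA TCA ATC GAG GAA CCG CTT TTT GGT CAG ACC ACG TAC CAC ATC GCT — no ATG→stop ORF.
Longest: frame +2, positions 5–22, 18 nt = 6 codons = 5 aa. → 5 amino acids.

5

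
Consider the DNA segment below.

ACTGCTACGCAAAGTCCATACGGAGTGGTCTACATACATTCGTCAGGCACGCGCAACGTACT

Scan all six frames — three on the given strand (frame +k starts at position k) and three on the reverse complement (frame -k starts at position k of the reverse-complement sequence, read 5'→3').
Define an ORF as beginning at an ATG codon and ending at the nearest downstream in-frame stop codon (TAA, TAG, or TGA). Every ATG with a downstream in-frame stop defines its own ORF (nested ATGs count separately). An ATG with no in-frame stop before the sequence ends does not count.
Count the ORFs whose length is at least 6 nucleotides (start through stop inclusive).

Reverse complement (5'→3'): AGTACGTTGCGCGTGCCTGACGAATGTATGTAGACCACTCCGTATGGACTTTGCGTAGCAGT
Frame +1: ACT GCT ACG CAA AGT CCA TAC GGA GTG GTC TAC ATA CAT TCG TCA GGC ACG CGC AAC GTA — no ATG→stop ORF.
Frame +2: CTG CTA CGC AAA GTC CAT ACG GAG TGG TCT ACA TAC ATT CGT CAG GCA CGC GCA ACG TAC — no ATG→stop ORF.
Frame +3: TGC TAC GCA AAG TCC ATA CGG AGT GGT CTA CAT ACA TTC GTC AGG CAC GCG CAA CGT ACT — no ATG→stop ORF.
Frame -1: AGT ACG TTG CGC GTG CCT GAC GAA TGT ATG TAG ACC ACT CCG TAT GGA CTT TGC GTA GCA — ATG at 28, stop TAG at 31 → 6 nt.
Frame -2: GTA CGT TGC GCG TGC CTG ACG AAT GTA TGT AGA CCA CTC CGT ATG GAC TTT GCG TAG CAG — ATG at 44, stop TAG at 56 → 15 nt.
Frame -3: TAC GTT GCG CGT GCC TGA CGA ATG TAT GTA GAC CAC TCC GTA TGG ACT TTG CGT AGC AGT — no ATG→stop ORF.
ORFs ≥ 6 nucleotides: frame -1 28–33 (6 nucleotides), frame -2 44–58 (15 nucleotides). Count = 2.

2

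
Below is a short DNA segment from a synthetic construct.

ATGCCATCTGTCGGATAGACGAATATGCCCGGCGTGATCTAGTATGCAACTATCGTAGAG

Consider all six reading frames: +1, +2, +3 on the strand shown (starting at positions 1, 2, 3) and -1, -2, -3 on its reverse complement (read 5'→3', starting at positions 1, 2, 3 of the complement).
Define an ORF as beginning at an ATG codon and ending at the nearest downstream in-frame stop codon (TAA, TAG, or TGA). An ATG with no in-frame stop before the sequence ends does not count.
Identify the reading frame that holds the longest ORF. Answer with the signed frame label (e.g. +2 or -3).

Reverse complement (5'→3'): CTCTACGATAGTTGCATACTAGATCACGCCGGGCATATTCGTCTATCCGACAGATGGCAT
Frame +1: ATG CCA TCT GTC GGA TAG ACG AAT ATG CCC GGC GTG ATC TAG TAT GCA ACT ATC GTA GAG — ATG at 1, stop TAG at 16 → 18 nt; ATG at 25, stop TAG at 40 → 18 nt.
Frame +2: TGC CAT CTG TCG GAT AGA CGA ATA TGC CCG GCG TGA TCT AGT ATG CAA CTA TCG TAG — ATG at 44, stop TAG at 56 → 15 nt.
Frame +3: GCC ATC TGT CGG ATA GAC GAA TAT GCC CGG CGT GAT CTA GTA TGC AAC TAT CGT AGA — no ATG→stop ORF.
Frame -1: CTC TAC GAT AGT TGC ATA CTA GAT CAC GCC GGG CAT ATT CGT CTA TCC GAC AGA TGG CAT — no ATG→stop ORF.
Frame -2: TCT ACG ATA GTT GCA TAC TAG ATC ACG CCG GGC ATA TTC GTC TAT CCG ACA GAT GGC — no ATG→stop ORF.
Frame -3: CTA CGA TAG TTG CAT ACT AGA TCA CGC CGG GCA TAT TCG TCT ATC CGA CAG ATG GCA — no ATG→stop ORF.
Longest ORF is 18 nt in frame +1 (positions 1–18).

+1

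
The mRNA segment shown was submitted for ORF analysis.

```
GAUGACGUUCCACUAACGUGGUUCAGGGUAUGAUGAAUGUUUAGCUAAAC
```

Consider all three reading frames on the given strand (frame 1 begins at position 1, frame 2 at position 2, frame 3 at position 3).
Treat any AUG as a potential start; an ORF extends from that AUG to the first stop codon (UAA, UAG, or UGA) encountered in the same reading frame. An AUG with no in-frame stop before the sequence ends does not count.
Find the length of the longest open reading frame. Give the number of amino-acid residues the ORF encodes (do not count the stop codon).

4

Frame 1: GAU GAC GUU CCA CUA ACG UGG UUC AGG GUA UGA UGA AUG UUU AGC UAA — AUG at 37, stop UAA at 46 → 12 nt.
Frame 2: AUG ACG UUC CAC UAA CGU GGU UCA GGG UAU GAU GAA UGU UUA GCU AAA — AUG at 2, stop UAA at 14 → 15 nt.
Frame 3: UGA CGU UCC ACU AAC GUG GUU CAG GGU AUG AUG AAU GUU UAG CUA AAC — AUG at 30, stop UAG at 42 → 15 nt; AUG at 33, stop UAG at 42 → 12 nt.
Longest: frame 2, positions 2–16, 15 nt = 5 codons = 4 aa. → 4 amino acids.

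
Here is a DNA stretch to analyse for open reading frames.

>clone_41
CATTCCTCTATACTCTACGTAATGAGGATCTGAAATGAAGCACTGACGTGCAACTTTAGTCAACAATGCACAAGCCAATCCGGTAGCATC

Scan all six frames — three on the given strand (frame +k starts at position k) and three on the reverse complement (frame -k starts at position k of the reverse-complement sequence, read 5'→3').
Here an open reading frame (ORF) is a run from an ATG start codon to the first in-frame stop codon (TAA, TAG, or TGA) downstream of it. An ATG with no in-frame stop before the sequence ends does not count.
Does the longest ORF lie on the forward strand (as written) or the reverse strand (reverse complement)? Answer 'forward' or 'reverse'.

reverse

Reverse complement (5'→3'): GATGCTACCGGATTGGCTTGTGCATTGTTGACTAAAGTTGCACGTCAGTGCTTCATTTCAGATCCTCATTACGTAGAGTATAGAGGAATG
Frame +1: CAT TCC TCT ATA CTC TAC GTA ATG AGG ATC TGA AAT GAA GCA CTG ACG TGC AAC TTT AGT CAA CAA TGC ACA AGC CAA TCC GGT AGC ATC — ATG at 22, stop TGA at 31 → 12 nt.
Frame +2: ATT CCT CTA TAC TCT ACG TAA TGA GGA TCT GAA ATG AAG CAC TGA CGT GCA ACT TTA GTC AAC AAT GCA CAA GCC AAT CCG GTA GCA — ATG at 35, stop TGA at 44 → 12 nt.
Frame +3: TTC CTC TAT ACT CTA CGT AAT GAG GAT CTG AAA TGA AGC ACT GAC GTG CAA CTT TAG TCA ACA ATG CAC AAG CCA ATC CGG TAG CAT — ATG at 66, stop TAG at 84 → 21 nt.
Frame -1: GAT GCT ACC GGA TTG GCT TGT GCA TTG TTG ACT AAA GTT GCA CGT CAG TGC TTC ATT TCA GAT CCT CAT TAC GTA GAG TAT AGA GGA ATG — no ATG→stop ORF.
Frame -2: ATG CTA CCG GAT TGG CTT GTG CAT TGT TGA CTA AAG TTG CAC GTC AGT GCT TCA TTT CAG ATC CTC ATT ACG TAG AGT ATA GAG GAA — ATG at 2, stop TGA at 29 → 30 nt.
Frame -3: TGC TAC CGG ATT GGC TTG TGC ATT GTT GAC TAA AGT TGC ACG TCA GTG CTT CAT TTC AGA TCC TCA TTA CGT AGA GTA TAG AGG AAT — no ATG→stop ORF.
Forward-strand max 21 nt; reverse-strand max 30 nt. The reverse strand has the longer ORF.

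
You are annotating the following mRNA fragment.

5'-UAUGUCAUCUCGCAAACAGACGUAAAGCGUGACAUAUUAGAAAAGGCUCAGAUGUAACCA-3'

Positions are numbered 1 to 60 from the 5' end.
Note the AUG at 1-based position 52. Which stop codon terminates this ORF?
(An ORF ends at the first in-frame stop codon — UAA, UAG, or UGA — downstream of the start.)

UAA

Codons from position 52: AUG (52–54), UAA (55–57).
The first in-frame stop codon is UAA.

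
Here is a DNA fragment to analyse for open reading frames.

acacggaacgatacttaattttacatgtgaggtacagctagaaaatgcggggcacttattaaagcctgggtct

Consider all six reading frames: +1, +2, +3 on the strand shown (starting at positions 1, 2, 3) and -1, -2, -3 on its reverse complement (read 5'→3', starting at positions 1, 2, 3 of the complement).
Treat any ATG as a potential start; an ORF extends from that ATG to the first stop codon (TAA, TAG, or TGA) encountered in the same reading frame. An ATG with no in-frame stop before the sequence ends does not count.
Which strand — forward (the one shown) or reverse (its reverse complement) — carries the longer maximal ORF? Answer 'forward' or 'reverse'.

Reverse complement (5'→3'): AGACCCAGGCTTTAATAAGTGCCCCGCATTTTCTAGCTGTACCTCACATGTAAAATTAAGTATCGTTCCGTGT
Frame +1: ACA CGG AAC GAT ACT TAA TTT TAC ATG TGA GGT ACA GCT AGA AAA TGC GGG GCA CTT ATT AAA GCC TGG GTC — ATG at 25, stop TGA at 28 → 6 nt.
Frame +2: CAC GGA ACG ATA CTT AAT TTT ACA TGT GAG GTA CAG CTA GAA AAT GCG GGG CAC TTA TTA AAG CCT GGG TCT — no ATG→stop ORF.
Frame +3: ACG GAA CGA TAC TTA ATT TTA CAT GTG AGG TAC AGC TAG AAA ATG CGG GGC ACT TAT TAA AGC CTG GGT — ATG at 45, stop TAA at 60 → 18 nt.
Frame -1: AGA CCC AGG CTT TAA TAA GTG CCC CGC ATT TTC TAG CTG TAC CTC ACA TGT AAA ATT AAG TAT CGT TCC GTG — no ATG→stop ORF.
Frame -2: GAC CCA GGC TTT AAT AAG TGC CCC GCA TTT TCT AGC TGT ACC TCA CAT GTA AAA TTA AGT ATC GTT CCG TGT — no ATG→stop ORF.
Frame -3: ACC CAG GCT TTA ATA AGT GCC CCG CAT TTT CTA GCT GTA CCT CAC ATG TAA AAT TAA GTA TCG TTC CGT — ATG at 48, stop TAA at 51 → 6 nt.
Forward-strand max 18 nt; reverse-strand max 6 nt. The forward strand has the longer ORF.

forward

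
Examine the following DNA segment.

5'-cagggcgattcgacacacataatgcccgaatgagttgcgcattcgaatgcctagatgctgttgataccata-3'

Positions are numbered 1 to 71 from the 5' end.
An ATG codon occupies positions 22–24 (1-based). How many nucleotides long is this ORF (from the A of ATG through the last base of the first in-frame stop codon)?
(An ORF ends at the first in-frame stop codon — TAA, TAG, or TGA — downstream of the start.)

Codons from position 22: ATG (22–24), CCC (25–27), GAA (28–30), TGA (31–33).
TGA is the first in-frame stop; ORF spans 22–33, 12 nucleotides.

12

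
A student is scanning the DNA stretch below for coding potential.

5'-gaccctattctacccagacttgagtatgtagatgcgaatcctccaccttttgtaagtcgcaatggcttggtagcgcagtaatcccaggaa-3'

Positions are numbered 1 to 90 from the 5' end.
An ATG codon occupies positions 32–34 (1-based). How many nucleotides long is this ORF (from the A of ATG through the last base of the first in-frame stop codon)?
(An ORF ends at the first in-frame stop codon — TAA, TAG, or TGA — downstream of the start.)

Codons from position 32: ATG (32–34), CGA (35–37), ATC (38–40), CTC (41–43), CAC (44–46), CTT (47–49), TTG (50–52), TAA (53–55).
TAA is the first in-frame stop; ORF spans 32–55, 24 nucleotides.

24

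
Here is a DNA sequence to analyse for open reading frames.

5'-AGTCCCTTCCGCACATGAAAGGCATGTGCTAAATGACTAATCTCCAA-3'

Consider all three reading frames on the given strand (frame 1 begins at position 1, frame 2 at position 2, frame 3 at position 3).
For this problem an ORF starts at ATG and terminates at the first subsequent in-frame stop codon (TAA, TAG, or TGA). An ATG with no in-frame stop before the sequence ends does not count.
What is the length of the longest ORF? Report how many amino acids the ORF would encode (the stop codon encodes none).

Frame 1: AGT CCC TTC CGC ACA TGA AAG GCA TGT GCT AAA TGA CTA ATC TCC — no ATG→stop ORF.
Frame 2: GTC CCT TCC GCA CAT GAA AGG CAT GTG CTA AAT GAC TAA TCT CCA — no ATG→stop ORF.
Frame 3: TCC CTT CCG CAC ATG AAA GGC ATG TGC TAA ATG ACT AAT CTC CAA — ATG at 15, stop TAA at 30 → 18 nt; ATG at 24, stop TAA at 30 → 9 nt.
Longest: frame 3, positions 15–32, 18 nt = 6 codons = 5 aa. → 5 amino acids.

5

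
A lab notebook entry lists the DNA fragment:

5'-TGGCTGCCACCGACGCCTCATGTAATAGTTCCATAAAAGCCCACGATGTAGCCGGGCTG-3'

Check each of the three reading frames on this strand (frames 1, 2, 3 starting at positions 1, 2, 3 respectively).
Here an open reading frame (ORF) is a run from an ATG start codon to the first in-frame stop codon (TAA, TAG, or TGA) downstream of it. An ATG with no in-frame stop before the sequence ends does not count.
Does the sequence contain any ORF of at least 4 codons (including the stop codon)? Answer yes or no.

Frame 1: TGG CTG CCA CCG ACG CCT CAT GTA ATA GTT CCA TAA AAG CCC ACG ATG TAG CCG GGC — ATG at 46, stop TAG at 49 → 6 nt.
Frame 2: GGC TGC CAC CGA CGC CTC ATG TAA TAG TTC CAT AAA AGC CCA CGA TGT AGC CGG GCT — ATG at 20, stop TAA at 23 → 6 nt.
Frame 3: GCT GCC ACC GAC GCC TCA TGT AAT AGT TCC ATA AAA GCC CAC GAT GTA GCC GGG CTG — no ATG→stop ORF.
Largest ORF found is 2 codons < 4, so no.

no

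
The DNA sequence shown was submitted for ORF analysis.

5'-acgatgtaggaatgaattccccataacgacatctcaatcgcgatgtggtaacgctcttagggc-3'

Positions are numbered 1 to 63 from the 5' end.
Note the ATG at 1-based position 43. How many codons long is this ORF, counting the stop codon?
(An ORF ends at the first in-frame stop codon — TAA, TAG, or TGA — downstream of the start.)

3

Codons from position 43: ATG (43–45), TGG (46–48), TAA (49–51).
TAA is the first in-frame stop; that's 3 codons including the stop.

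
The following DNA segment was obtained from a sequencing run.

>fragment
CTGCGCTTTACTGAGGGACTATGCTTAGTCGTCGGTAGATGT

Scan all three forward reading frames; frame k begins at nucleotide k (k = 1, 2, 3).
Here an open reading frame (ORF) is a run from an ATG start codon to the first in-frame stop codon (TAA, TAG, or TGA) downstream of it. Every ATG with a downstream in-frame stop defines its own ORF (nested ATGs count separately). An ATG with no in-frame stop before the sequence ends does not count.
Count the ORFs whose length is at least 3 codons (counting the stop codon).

1

Frame 1: CTG CGC TTT ACT GAG GGA CTA TGC TTA GTC GTC GGT AGA TGT — no ATG→stop ORF.
Frame 2: TGC GCT TTA CTG AGG GAC TAT GCT TAG TCG TCG GTA GAT — no ATG→stop ORF.
Frame 3: GCG CTT TAC TGA GGG ACT ATG CTT AGT CGT CGG TAG ATG — ATG at 21, stop TAG at 36 → 18 nt.
ORFs ≥ 3 codons: frame 3 21–38 (6 codons). Count = 1.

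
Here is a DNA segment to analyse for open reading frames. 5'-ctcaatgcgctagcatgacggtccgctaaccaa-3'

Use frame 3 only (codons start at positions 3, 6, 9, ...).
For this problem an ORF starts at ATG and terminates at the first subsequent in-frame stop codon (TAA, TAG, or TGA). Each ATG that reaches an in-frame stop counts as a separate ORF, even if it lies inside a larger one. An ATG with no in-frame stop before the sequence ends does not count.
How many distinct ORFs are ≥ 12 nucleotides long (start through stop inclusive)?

Frame 3: CAA TGC GCT AGC ATG ACG GTC CGC TAA CCA — ATG at 15, stop TAA at 27 → 15 nt.
ORFs ≥ 12 nucleotides: frame 3 15–29 (15 nucleotides). Count = 1.

1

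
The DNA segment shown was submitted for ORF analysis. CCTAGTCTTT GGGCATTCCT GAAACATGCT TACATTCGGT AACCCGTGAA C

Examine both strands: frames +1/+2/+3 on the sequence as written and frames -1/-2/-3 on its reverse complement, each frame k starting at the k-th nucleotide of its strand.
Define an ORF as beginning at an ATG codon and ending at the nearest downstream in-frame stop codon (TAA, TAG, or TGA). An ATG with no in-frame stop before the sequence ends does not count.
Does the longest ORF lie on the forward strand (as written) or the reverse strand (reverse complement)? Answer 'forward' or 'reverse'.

Reverse complement (5'→3'): GTTCACGGGTTACCGAATGTAAGCATGTTTCAGGAATGCCCAAAGACTAGG
Frame +1: CCT AGT CTT TGG GCA TTC CTG AAA CAT GCT TAC ATT CGG TAA CCC GTG AAC — no ATG→stop ORF.
Frame +2: CTA GTC TTT GGG CAT TCC TGA AAC ATG CTT ACA TTC GGT AAC CCG TGA — ATG at 26, stop TGA at 47 → 24 nt.
Frame +3: TAG TCT TTG GGC ATT CCT GAA ACA TGC TTA CAT TCG GTA ACC CGT GAA — no ATG→stop ORF.
Frame -1: GTT CAC GGG TTA CCG AAT GTA AGC ATG TTT CAG GAA TGC CCA AAG ACT AGG — no ATG→stop ORF.
Frame -2: TTC ACG GGT TAC CGA ATG TAA GCA TGT TTC AGG AAT GCC CAA AGA CTA — ATG at 17, stop TAA at 20 → 6 nt.
Frame -3: TCA CGG GTT ACC GAA TGT AAG CAT GTT TCA GGA ATG CCC AAA GAC TAG — ATG at 36, stop TAG at 48 → 15 nt.
Forward-strand max 24 nt; reverse-strand max 15 nt. The forward strand has the longer ORF.

forward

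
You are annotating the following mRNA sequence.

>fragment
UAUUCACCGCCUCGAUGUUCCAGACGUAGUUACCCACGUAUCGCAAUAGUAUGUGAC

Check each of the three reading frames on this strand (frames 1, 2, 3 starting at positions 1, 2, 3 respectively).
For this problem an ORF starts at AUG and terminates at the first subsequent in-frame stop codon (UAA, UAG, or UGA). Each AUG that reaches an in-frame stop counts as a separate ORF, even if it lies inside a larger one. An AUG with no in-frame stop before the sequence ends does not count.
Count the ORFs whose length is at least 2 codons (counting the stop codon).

2

Frame 1: UAU UCA CCG CCU CGA UGU UCC AGA CGU AGU UAC CCA CGU AUC GCA AUA GUA UGU GAC — no AUG→stop ORF.
Frame 2: AUU CAC CGC CUC GAU GUU CCA GAC GUA GUU ACC CAC GUA UCG CAA UAG UAU GUG — no AUG→stop ORF.
Frame 3: UUC ACC GCC UCG AUG UUC CAG ACG UAG UUA CCC ACG UAU CGC AAU AGU AUG UGA — AUG at 15, stop UAG at 27 → 15 nt; AUG at 51, stop UGA at 54 → 6 nt.
ORFs ≥ 2 codons: frame 3 15–29 (5 codons), frame 3 51–56 (2 codons). Count = 2.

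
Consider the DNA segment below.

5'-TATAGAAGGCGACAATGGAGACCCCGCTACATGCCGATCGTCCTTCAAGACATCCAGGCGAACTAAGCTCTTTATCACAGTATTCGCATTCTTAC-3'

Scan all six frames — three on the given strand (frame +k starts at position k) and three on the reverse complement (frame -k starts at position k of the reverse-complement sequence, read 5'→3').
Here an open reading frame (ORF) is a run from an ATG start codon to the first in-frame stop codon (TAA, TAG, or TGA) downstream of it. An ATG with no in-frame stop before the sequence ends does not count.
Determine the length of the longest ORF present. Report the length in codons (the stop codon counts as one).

Reverse complement (5'→3'): GTAAGAATGCGAATACTGTGATAAAGAGCTTAGTTCGCCTGGATGTCTTGAAGGACGATCGGCATGTAGCGGGGTCTCCATTGTCGCCTTCTATA
Frame +1: TAT AGA AGG CGA CAA TGG AGA CCC CGC TAC ATG CCG ATC GTC CTT CAA GAC ATC CAG GCG AAC TAA GCT CTT TAT CAC AGT ATT CGC ATT CTT — ATG at 31, stop TAA at 64 → 36 nt.
Frame +2: ATA GAA GGC GAC AAT GGA GAC CCC GCT ACA TGC CGA TCG TCC TTC AAG ACA TCC AGG CGA ACT AAG CTC TTT ATC ACA GTA TTC GCA TTC TTA — no ATG→stop ORF.
Frame +3: TAG AAG GCG ACA ATG GAG ACC CCG CTA CAT GCC GAT CGT CCT TCA AGA CAT CCA GGC GAA CTA AGC TCT TTA TCA CAG TAT TCG CAT TCT TAC — no ATG→stop ORF.
Frame -1: GTA AGA ATG CGA ATA CTG TGA TAA AGA GCT TAG TTC GCC TGG ATG TCT TGA AGG ACG ATC GGC ATG TAG CGG GGT CTC CAT TGT CGC CTT CTA — ATG at 7, stop TGA at 19 → 15 nt; ATG at 43, stop TGA at 49 → 9 nt; ATG at 64, stop TAG at 67 → 6 nt.
Frame -2: TAA GAA TGC GAA TAC TGT GAT AAA GAG CTT AGT TCG CCT GGA TGT CTT GAA GGA CGA TCG GCA TGT AGC GGG GTC TCC ATT GTC GCC TTC TAT — no ATG→stop ORF.
Frame -3: AAG AAT GCG AAT ACT GTG ATA AAG AGC TTA GTT CGC CTG GAT GTC TTG AAG GAC GAT CGG CAT GTA GCG GGG TCT CCA TTG TCG CCT TCT ATA — no ATG→stop ORF.
Longest: frame +1, positions 31–66, 36 nt = 12 codons = 11 aa. → 12 codons.

12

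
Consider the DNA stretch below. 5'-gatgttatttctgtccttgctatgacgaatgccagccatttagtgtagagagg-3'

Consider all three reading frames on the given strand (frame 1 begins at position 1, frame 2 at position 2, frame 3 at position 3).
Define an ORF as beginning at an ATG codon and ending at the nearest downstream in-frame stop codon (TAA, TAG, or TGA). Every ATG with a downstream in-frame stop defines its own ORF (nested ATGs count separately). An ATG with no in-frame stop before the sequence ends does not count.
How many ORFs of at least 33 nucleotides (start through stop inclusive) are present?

0

Frame 1: GAT GTT ATT TCT GTC CTT GCT ATG ACG AAT GCC AGC CAT TTA GTG TAG AGA — ATG at 22, stop TAG at 46 → 27 nt.
Frame 2: ATG TTA TTT CTG TCC TTG CTA TGA CGA ATG CCA GCC ATT TAG TGT AGA GAG — ATG at 2, stop TGA at 23 → 24 nt; ATG at 29, stop TAG at 41 → 15 nt.
Frame 3: TGT TAT TTC TGT CCT TGC TAT GAC GAA TGC CAG CCA TTT AGT GTA GAG AGG — no ATG→stop ORF.
No ORF reaches 33 nucleotides. Count = 0.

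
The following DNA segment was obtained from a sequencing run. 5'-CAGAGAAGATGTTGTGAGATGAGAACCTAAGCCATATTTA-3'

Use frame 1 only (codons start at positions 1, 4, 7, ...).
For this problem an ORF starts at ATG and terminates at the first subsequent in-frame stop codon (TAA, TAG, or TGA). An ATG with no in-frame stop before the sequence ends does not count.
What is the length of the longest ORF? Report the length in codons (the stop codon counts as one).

Frame 1: CAG AGA AGA TGT TGT GAG ATG AGA ACC TAA GCC ATA TTT — ATG at 19, stop TAA at 28 → 12 nt.
Longest: frame 1, positions 19–30, 12 nt = 4 codons = 3 aa. → 4 codons.

4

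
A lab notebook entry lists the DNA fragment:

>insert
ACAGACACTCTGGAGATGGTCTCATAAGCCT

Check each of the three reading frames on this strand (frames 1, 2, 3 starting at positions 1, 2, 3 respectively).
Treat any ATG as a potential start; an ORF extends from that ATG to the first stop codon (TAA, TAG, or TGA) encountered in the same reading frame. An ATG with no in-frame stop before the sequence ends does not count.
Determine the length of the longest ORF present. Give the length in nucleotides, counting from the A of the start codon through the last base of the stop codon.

12

Frame 1: ACA GAC ACT CTG GAG ATG GTC TCA TAA GCC — ATG at 16, stop TAA at 25 → 12 nt.
Frame 2: CAG ACA CTC TGG AGA TGG TCT CAT AAG CCT — no ATG→stop ORF.
Frame 3: AGA CAC TCT GGA GAT GGT CTC ATA AGC — no ATG→stop ORF.
Longest: frame 1, positions 16–27, 12 nt = 4 codons = 3 aa. → 12 nucleotides.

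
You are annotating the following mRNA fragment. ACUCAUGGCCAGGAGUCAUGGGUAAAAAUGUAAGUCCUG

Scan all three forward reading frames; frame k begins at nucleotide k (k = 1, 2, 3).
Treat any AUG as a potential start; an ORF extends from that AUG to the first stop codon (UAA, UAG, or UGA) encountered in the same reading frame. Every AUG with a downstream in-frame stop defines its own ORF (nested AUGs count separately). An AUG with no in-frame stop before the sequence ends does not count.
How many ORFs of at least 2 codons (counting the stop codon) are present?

2

Frame 1: ACU CAU GGC CAG GAG UCA UGG GUA AAA AUG UAA GUC CUG — AUG at 28, stop UAA at 31 → 6 nt.
Frame 2: CUC AUG GCC AGG AGU CAU GGG UAA AAA UGU AAG UCC — AUG at 5, stop UAA at 23 → 21 nt.
Frame 3: UCA UGG CCA GGA GUC AUG GGU AAA AAU GUA AGU CCU — no AUG→stop ORF.
ORFs ≥ 2 codons: frame 1 28–33 (2 codons), frame 2 5–25 (7 codons). Count = 2.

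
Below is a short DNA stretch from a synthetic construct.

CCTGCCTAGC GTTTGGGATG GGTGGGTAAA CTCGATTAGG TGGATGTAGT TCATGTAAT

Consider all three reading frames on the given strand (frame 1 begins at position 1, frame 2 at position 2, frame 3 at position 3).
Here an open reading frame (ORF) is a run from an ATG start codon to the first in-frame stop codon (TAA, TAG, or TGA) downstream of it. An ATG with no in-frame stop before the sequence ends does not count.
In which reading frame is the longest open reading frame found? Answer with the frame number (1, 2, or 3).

3

Frame 1: CCT GCC TAG CGT TTG GGA TGG GTG GGT AAA CTC GAT TAG GTG GAT GTA GTT CAT GTA — no ATG→stop ORF.
Frame 2: CTG CCT AGC GTT TGG GAT GGG TGG GTA AAC TCG ATT AGG TGG ATG TAG TTC ATG TAA — ATG at 44, stop TAG at 47 → 6 nt; ATG at 53, stop TAA at 56 → 6 nt.
Frame 3: TGC CTA GCG TTT GGG ATG GGT GGG TAA ACT CGA TTA GGT GGA TGT AGT TCA TGT AAT — ATG at 18, stop TAA at 27 → 12 nt.
Longest ORF is 12 nt in frame 3 (positions 18–29).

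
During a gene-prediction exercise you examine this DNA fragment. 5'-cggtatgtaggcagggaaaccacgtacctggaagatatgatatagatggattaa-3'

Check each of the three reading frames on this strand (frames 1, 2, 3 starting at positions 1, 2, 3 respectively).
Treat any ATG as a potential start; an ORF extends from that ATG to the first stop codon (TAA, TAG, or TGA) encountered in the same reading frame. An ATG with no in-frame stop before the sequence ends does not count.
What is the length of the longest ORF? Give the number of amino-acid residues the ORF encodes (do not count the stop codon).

Frame 1: CGG TAT GTA GGC AGG GAA ACC ACG TAC CTG GAA GAT ATG ATA TAG ATG GAT TAA — ATG at 37, stop TAG at 43 → 9 nt; ATG at 46, stop TAA at 52 → 9 nt.
Frame 2: GGT ATG TAG GCA GGG AAA CCA CGT ACC TGG AAG ATA TGA TAT AGA TGG ATT — ATG at 5, stop TAG at 8 → 6 nt.
Frame 3: GTA TGT AGG CAG GGA AAC CAC GTA CCT GGA AGA TAT GAT ATA GAT GGA TTA — no ATG→stop ORF.
Longest: frame 1, positions 37–45, 9 nt = 3 codons = 2 aa. → 2 amino acids.

2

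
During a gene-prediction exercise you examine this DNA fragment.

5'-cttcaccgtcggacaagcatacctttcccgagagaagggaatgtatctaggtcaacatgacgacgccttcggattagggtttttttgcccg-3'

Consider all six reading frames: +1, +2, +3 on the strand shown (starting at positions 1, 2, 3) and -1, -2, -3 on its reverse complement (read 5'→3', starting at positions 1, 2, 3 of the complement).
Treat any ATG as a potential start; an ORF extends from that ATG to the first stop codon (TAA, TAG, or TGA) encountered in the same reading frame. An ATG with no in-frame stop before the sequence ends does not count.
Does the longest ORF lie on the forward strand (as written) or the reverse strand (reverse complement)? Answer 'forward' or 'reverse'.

Reverse complement (5'→3'): CGGGCAAAAAAACCCTAATCCGAAGGCGTCGTCATGTTGACCTAGATACATTCCCTTCTCTCGGGAAAGGTATGCTTGTCCGACGGTGAAG
Frame +1: CTT CAC CGT CGG ACA AGC ATA CCT TTC CCG AGA GAA GGG AAT GTA TCT AGG TCA ACA TGA CGA CGC CTT CGG ATT AGG GTT TTT TTG CCC — no ATG→stop ORF.
Frame +2: TTC ACC GTC GGA CAA GCA TAC CTT TCC CGA GAG AAG GGA ATG TAT CTA GGT CAA CAT GAC GAC GCC TTC GGA TTA GGG TTT TTT TGC CCG — no ATG→stop ORF.
Frame +3: TCA CCG TCG GAC AAG CAT ACC TTT CCC GAG AGA AGG GAA TGT ATC TAG GTC AAC ATG ACG ACG CCT TCG GAT TAG GGT TTT TTT GCC — ATG at 57, stop TAG at 75 → 21 nt.
Frame -1: CGG GCA AAA AAA CCC TAA TCC GAA GGC GTC GTC ATG TTG ACC TAG ATA CAT TCC CTT CTC TCG GGA AAG GTA TGC TTG TCC GAC GGT GAA — ATG at 34, stop TAG at 43 → 12 nt.
Frame -2: GGG CAA AAA AAC CCT AAT CCG AAG GCG TCG TCA TGT TGA CCT AGA TAC ATT CCC TTC TCT CGG GAA AGG TAT GCT TGT CCG ACG GTG AAG — no ATG→stop ORF.
Frame -3: GGC AAA AAA ACC CTA ATC CGA AGG CGT CGT CAT GTT GAC CTA GAT ACA TTC CCT TCT CTC GGG AAA GGT ATG CTT GTC CGA CGG TGA — ATG at 72, stop TGA at 87 → 18 nt.
Forward-strand max 21 nt; reverse-strand max 18 nt. The forward strand has the longer ORF.

forward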